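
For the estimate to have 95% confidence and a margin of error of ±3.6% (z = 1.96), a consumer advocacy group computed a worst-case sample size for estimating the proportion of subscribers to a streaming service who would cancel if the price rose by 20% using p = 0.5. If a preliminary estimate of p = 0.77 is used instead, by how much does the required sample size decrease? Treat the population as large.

217

Conservative (p = 0.5): n = 1.96² × 0.25 / 0.036² ≈ 741.05 → 742.
Using p = 0.77: p(1−p) = 0.1771, so n = 1.96² × 0.1771 / 0.036² ≈ 524.96 → 525.
Reduction: 742 − 525 = 217.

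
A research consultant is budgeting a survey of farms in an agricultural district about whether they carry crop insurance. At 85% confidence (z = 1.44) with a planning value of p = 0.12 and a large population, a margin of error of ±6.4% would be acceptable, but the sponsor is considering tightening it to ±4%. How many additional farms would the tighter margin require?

83

At ±6.4%: n = 1.44² × 0.1056 / 0.064² ≈ 53.46 → 54.
At ±4%: n = 1.44² × 0.1056 / 0.040² ≈ 136.86 → 137.
Additional respondents: 137 − 54 = 83.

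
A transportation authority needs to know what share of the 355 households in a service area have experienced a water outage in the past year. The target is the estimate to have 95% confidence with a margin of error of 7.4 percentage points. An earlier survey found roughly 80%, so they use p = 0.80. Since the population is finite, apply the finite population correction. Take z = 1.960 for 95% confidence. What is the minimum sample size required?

Unadjusted: n₀ = 1.960² × 0.80 × 0.20 / 0.074² ≈ 112.25, so n₀ = 113.
Finite population correction with N = 355: n = n₀ / (1 + (n₀−1)/N) = 113 / (1 + 112/355) = 113 / 1.3155 ≈ 85.90.
Rounding up, n = 86.

86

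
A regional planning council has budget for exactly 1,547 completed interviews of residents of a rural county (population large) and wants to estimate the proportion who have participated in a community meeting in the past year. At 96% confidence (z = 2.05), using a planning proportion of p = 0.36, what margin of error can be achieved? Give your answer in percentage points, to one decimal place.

2.5

SE(p̂) = √[p(1−p)/n] = √[0.2304/1547] = 0.01220.
E = z × SE = 2.05 × 0.01220 = 0.02502, or 2.5 percentage points.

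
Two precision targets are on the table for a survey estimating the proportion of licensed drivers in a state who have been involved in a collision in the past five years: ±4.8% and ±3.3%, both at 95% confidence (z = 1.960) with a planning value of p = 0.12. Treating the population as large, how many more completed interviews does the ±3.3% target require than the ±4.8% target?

At ±4.8%: n = 1.960² × 0.1056 / 0.048² ≈ 176.07 → 177.
At ±3.3%: n = 1.960² × 0.1056 / 0.033² ≈ 372.52 → 373.
Additional respondents: 373 − 177 = 196.

196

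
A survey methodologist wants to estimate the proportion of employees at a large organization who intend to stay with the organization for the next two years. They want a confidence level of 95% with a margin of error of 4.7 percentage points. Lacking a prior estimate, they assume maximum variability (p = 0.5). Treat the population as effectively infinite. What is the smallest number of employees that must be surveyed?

For 95% confidence, z = 1.96.
With p = 0.5, p(1−p) = 0.25.
n = z²·p(1−p)/E² = 1.96² × 0.2500 / 0.047² = 3.8416 × 0.2500 / 0.002209 ≈ 434.77.
Rounding up gives n = 435.

435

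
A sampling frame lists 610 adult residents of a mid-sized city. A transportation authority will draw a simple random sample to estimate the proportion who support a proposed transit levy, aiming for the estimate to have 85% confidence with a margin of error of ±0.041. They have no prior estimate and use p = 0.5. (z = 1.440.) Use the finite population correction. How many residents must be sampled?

Unadjusted: n₀ = 1.440² × 0.50 × 0.50 / 0.041² ≈ 308.39, so n₀ = 309.
Finite population correction with N = 610: n = n₀ / (1 + (n₀−1)/N) = 309 / (1 + 308/610) = 309 / 1.5049 ≈ 205.33.
Rounding up, n = 206.

206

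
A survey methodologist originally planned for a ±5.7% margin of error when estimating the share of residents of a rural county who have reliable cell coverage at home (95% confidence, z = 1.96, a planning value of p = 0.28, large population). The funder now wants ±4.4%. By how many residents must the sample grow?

At ±5.7%: n = 1.96² × 0.2016 / 0.057² ≈ 238.37 → 239.
At ±4.4%: n = 1.96² × 0.2016 / 0.044² ≈ 400.03 → 401.
Additional respondents: 401 − 239 = 162.

162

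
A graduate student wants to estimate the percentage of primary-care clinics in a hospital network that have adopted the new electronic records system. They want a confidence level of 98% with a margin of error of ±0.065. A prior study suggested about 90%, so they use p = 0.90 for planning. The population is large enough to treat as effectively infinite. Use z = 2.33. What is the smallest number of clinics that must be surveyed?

116

With p = 0.90, p(1−p) = 0.0900.
n = z²·p(1−p)/E² = 2.33² × 0.0900 / 0.065² = 5.4289 × 0.0900 / 0.004225 ≈ 115.65.
Rounding up gives n = 116.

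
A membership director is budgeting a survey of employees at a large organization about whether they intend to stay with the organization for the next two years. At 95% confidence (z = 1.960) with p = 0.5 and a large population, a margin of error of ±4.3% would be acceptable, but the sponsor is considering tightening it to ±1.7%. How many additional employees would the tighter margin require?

2804

At ±4.3%: n = 1.960² × 0.2500 / 0.043² ≈ 519.42 → 520.
At ±1.7%: n = 1.960² × 0.2500 / 0.017² ≈ 3323.18 → 3324.
Additional respondents: 3324 − 520 = 2804.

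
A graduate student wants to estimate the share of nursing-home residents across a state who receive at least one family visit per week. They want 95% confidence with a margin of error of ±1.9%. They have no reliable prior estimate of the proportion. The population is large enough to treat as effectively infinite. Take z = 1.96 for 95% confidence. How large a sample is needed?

With no prior estimate, use p = 0.5, giving p(1−p) = 0.25.
n = z²·p(1−p)/E² = 1.96² × 0.2500 / 0.019² = 3.8416 × 0.2500 / 0.000361 ≈ 2660.39.
Rounding up gives n = 2661.

2661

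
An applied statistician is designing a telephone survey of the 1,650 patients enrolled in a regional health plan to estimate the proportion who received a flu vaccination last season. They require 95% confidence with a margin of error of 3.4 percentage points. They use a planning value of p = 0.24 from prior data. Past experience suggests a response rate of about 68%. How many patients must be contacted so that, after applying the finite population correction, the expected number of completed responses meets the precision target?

653

For 95% confidence, z = 1.960.
Completed interviews needed (unadjusted): n₀ = 1.960² × 0.1824 / 0.034² ≈ 606.15 → 607.
FPC for N = 1,650: n = 607 / (1 + 606/1650) = 607 / 1.3673 ≈ 443.95 → 444.
At a 68% response rate, contacts needed = 444 / 0.68 ≈ 652.94 → 653.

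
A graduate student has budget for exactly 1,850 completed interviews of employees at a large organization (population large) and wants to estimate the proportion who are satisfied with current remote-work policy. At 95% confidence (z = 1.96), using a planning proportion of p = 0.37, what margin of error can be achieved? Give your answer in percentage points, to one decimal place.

SE(p̂) = √[p(1−p)/n] = √[0.2331/1850] = 0.01122.
E = z × SE = 1.96 × 0.01122 = 0.02200, or 2.2 percentage points.

2.2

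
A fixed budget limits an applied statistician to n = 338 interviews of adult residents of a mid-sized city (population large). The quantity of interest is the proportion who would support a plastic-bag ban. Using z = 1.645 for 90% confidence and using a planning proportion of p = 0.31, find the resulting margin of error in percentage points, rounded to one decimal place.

4.1

SE(p̂) = √[p(1−p)/n] = √[0.2139/338] = 0.02516.
E = z × SE = 1.645 × 0.02516 = 0.04138, or 4.1 percentage points.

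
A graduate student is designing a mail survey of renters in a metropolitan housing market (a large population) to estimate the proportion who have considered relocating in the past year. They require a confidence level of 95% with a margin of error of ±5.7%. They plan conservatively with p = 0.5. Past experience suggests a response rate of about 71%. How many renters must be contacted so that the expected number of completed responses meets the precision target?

417

For 95% confidence, z = 1.960.
Completed interviews needed: n₀ = 1.960² × 0.2500 / 0.057² ≈ 295.60 → 296.
At a 71% response rate, contacts needed = 296 / 0.71 ≈ 416.90 → 417.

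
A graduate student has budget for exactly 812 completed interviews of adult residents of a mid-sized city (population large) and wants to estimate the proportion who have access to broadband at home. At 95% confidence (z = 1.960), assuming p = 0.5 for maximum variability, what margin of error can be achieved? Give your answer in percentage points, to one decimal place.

3.4

SE(p̂) = √[p(1−p)/n] = √[0.2500/812] = 0.01755.
E = z × SE = 1.960 × 0.01755 = 0.03439, or 3.4 percentage points.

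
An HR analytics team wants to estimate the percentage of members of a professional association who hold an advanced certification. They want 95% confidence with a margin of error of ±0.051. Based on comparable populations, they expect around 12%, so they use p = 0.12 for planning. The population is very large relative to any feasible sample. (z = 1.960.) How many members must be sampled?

156

With p = 0.12, p(1−p) = 0.1056.
n = z²·p(1−p)/E² = 1.960² × 0.1056 / 0.051² = 3.8416 × 0.1056 / 0.002601 ≈ 155.97.
Rounding up gives n = 156.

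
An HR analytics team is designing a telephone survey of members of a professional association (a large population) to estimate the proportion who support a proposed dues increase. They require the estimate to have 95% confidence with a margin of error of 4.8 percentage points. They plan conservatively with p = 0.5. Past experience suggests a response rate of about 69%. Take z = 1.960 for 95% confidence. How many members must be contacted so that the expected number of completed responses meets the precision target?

605

Completed interviews needed: n₀ = 1.960² × 0.2500 / 0.048² ≈ 416.84 → 417.
At a 69% response rate, contacts needed = 417 / 0.69 ≈ 604.35 → 605.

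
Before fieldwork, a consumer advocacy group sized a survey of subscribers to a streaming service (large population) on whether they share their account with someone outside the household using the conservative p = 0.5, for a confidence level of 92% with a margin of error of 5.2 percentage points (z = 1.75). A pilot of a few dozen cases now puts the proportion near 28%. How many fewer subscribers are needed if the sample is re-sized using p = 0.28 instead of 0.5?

Conservative (p = 0.5): n = 1.75² × 0.25 / 0.052² ≈ 283.15 → 284.
Using p = 0.28: p(1−p) = 0.2016, so n = 1.75² × 0.2016 / 0.052² ≈ 228.33 → 229.
Reduction: 284 − 229 = 55.

55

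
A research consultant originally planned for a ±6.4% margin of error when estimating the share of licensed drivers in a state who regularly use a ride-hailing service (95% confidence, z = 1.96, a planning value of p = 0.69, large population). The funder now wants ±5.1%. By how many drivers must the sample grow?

115

At ±6.4%: n = 1.96² × 0.2139 / 0.064² ≈ 200.61 → 201.
At ±5.1%: n = 1.96² × 0.2139 / 0.051² ≈ 315.92 → 316.
Additional respondents: 316 − 201 = 115.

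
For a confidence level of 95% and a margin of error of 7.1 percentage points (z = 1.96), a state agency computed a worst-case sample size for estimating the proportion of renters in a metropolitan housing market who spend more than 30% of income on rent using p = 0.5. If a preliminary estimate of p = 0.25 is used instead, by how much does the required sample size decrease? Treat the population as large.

48

Conservative (p = 0.5): n = 1.96² × 0.25 / 0.071² ≈ 190.52 → 191.
Using p = 0.25: p(1−p) = 0.1875, so n = 1.96² × 0.1875 / 0.071² ≈ 142.89 → 143.
Reduction: 191 − 143 = 48.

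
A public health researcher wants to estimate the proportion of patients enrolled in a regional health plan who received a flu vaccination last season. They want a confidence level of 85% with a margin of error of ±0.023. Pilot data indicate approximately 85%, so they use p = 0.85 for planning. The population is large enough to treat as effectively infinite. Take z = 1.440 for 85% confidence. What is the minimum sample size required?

With p = 0.85, p(1−p) = 0.1275.
n = z²·p(1−p)/E² = 1.440² × 0.1275 / 0.023² = 2.0736 × 0.1275 / 0.000529 ≈ 499.78.
Rounding up gives n = 500.

500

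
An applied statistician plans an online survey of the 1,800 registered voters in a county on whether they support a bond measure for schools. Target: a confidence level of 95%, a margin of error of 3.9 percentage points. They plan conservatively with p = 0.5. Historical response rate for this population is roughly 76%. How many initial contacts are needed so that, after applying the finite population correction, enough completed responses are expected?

616

For 95% confidence, z = 1.96.
Completed interviews needed (unadjusted): n₀ = 1.96² × 0.2500 / 0.039² ≈ 631.43 → 632.
FPC for N = 1,800: n = 632 / (1 + 631/1800) = 632 / 1.3506 ≈ 467.96 → 468.
At a 76% response rate, contacts needed = 468 / 0.76 ≈ 615.79 → 616.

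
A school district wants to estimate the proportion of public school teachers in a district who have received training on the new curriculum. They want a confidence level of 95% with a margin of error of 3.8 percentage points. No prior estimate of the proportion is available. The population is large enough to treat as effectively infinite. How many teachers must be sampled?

For 95% confidence, z = 1.960.
With no prior estimate, use p = 0.5, giving p(1−p) = 0.25.
n = z²·p(1−p)/E² = 1.960² × 0.2500 / 0.038² = 3.8416 × 0.2500 / 0.001444 ≈ 665.10.
Rounding up gives n = 666.

666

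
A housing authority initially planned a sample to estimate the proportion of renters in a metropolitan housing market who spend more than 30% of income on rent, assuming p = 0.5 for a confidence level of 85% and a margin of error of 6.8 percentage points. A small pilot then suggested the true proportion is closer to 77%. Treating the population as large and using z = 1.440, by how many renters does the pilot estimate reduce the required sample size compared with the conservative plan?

Conservative (p = 0.5): n = 1.440² × 0.25 / 0.068² ≈ 112.11 → 113.
Using p = 0.77: p(1−p) = 0.1771, so n = 1.440² × 0.1771 / 0.068² ≈ 79.42 → 80.
Reduction: 113 − 80 = 33.

33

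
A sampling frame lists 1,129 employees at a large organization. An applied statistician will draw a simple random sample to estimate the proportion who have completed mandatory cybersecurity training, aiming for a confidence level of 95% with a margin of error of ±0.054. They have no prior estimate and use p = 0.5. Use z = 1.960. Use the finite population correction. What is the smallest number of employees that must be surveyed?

Unadjusted: n₀ = 1.960² × 0.50 × 0.50 / 0.054² ≈ 329.36, so n₀ = 330.
Finite population correction with N = 1,129: n = n₀ / (1 + (n₀−1)/N) = 330 / (1 + 329/1129) = 330 / 1.2914 ≈ 255.53.
Rounding up, n = 256.

256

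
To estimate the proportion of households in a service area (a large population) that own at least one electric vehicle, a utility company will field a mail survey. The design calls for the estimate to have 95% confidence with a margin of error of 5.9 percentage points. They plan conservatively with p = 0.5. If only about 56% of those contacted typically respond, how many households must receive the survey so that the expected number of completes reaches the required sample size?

For 95% confidence, z = 1.960.
Completed interviews needed: n₀ = 1.960² × 0.2500 / 0.059² ≈ 275.90 → 276.
At a 56% response rate, contacts needed = 276 / 0.56 ≈ 492.86 → 493.

493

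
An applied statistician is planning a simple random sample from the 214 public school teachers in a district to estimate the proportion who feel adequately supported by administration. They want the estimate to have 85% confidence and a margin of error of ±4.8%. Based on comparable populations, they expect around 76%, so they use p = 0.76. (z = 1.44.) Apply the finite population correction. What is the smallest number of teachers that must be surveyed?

94

Unadjusted: n₀ = 1.44² × 0.76 × 0.24 / 0.048² ≈ 164.16, so n₀ = 165.
Finite population correction with N = 214: n = n₀ / (1 + (n₀−1)/N) = 165 / (1 + 164/214) = 165 / 1.7664 ≈ 93.41.
Rounding up, n = 94.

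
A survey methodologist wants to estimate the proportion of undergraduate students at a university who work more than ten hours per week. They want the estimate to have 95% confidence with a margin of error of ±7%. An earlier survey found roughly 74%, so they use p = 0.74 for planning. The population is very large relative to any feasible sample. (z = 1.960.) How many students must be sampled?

With p = 0.74, p(1−p) = 0.1924.
n = z²·p(1−p)/E² = 1.960² × 0.1924 / 0.070² = 3.8416 × 0.1924 / 0.004900 ≈ 150.84.
Rounding up gives n = 151.

151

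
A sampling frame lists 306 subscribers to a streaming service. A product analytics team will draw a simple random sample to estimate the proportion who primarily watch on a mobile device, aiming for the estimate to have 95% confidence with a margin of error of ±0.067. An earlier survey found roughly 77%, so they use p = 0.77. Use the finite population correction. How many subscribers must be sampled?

For 95% confidence, z = 1.96.
Unadjusted: n₀ = 1.96² × 0.77 × 0.23 / 0.067² ≈ 151.56, so n₀ = 152.
Finite population correction with N = 306: n = n₀ / (1 + (n₀−1)/N) = 152 / (1 + 151/306) = 152 / 1.4935 ≈ 101.78.
Rounding up, n = 102.

102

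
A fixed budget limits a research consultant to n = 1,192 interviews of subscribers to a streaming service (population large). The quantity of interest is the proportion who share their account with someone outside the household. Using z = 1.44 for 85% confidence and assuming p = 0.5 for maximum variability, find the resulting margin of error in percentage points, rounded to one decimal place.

2.1

SE(p̂) = √[p(1−p)/n] = √[0.2500/1192] = 0.01448.
E = z × SE = 1.44 × 0.01448 = 0.02085, or 2.1 percentage points.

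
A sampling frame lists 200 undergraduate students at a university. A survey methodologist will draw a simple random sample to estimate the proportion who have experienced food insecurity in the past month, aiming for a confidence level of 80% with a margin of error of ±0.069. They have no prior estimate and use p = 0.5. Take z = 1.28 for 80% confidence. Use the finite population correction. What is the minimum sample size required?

61

Unadjusted: n₀ = 1.28² × 0.50 × 0.50 / 0.069² ≈ 86.03, so n₀ = 87.
Finite population correction with N = 200: n = n₀ / (1 + (n₀−1)/N) = 87 / (1 + 86/200) = 87 / 1.4300 ≈ 60.84.
Rounding up, n = 61.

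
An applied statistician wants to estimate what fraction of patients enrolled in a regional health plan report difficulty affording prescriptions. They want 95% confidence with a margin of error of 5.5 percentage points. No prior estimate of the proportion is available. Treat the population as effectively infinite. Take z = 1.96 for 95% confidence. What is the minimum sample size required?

318

With no prior estimate, use p = 0.5, giving p(1−p) = 0.25.
n = z²·p(1−p)/E² = 1.96² × 0.2500 / 0.055² = 3.8416 × 0.2500 / 0.003025 ≈ 317.49.
Rounding up gives n = 318.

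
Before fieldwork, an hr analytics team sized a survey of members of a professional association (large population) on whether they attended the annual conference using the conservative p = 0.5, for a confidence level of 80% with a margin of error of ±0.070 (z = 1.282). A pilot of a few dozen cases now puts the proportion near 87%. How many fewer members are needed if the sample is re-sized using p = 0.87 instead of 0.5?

Conservative (p = 0.5): n = 1.282² × 0.25 / 0.070² ≈ 83.85 → 84.
Using p = 0.87: p(1−p) = 0.1131, so n = 1.282² × 0.1131 / 0.070² ≈ 37.94 → 38.
Reduction: 84 − 38 = 46.

46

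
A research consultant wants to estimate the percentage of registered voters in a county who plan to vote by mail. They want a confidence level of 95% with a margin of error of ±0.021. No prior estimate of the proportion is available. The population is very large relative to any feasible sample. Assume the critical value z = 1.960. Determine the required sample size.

With no prior estimate, use p = 0.5, giving p(1−p) = 0.25.
n = z²·p(1−p)/E² = 1.960² × 0.2500 / 0.021² = 3.8416 × 0.2500 / 0.000441 ≈ 2177.78.
Rounding up gives n = 2178.

2178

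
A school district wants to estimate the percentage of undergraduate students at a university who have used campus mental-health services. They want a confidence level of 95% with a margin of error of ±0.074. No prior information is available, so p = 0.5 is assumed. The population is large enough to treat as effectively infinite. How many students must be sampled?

For 95% confidence, z = 1.960.
With p = 0.5, p(1−p) = 0.25.
n = z²·p(1−p)/E² = 1.960² × 0.2500 / 0.074² = 3.8416 × 0.2500 / 0.005476 ≈ 175.38.
Rounding up gives n = 176.

176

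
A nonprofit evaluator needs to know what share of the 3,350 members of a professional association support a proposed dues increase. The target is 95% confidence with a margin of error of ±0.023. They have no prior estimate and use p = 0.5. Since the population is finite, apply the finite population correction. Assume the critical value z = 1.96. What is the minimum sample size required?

1178

Unadjusted: n₀ = 1.96² × 0.50 × 0.50 / 0.023² ≈ 1815.50, so n₀ = 1816.
Finite population correction with N = 3,350: n = n₀ / (1 + (n₀−1)/N) = 1816 / (1 + 1815/3350) = 1816 / 1.5418 ≈ 1177.85.
Rounding up, n = 1178.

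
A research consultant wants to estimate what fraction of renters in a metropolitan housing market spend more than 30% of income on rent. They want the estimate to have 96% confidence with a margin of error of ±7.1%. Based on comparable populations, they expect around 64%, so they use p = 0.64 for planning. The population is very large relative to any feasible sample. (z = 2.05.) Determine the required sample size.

193

With p = 0.64, p(1−p) = 0.2304.
n = z²·p(1−p)/E² = 2.05² × 0.2304 / 0.071² = 4.2025 × 0.2304 / 0.005041 ≈ 192.08.
Rounding up gives n = 193.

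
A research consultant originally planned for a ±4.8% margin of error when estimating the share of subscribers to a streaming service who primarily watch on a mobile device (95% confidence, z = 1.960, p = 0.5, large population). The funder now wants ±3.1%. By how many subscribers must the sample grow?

583

At ±4.8%: n = 1.960² × 0.2500 / 0.048² ≈ 416.84 → 417.
At ±3.1%: n = 1.960² × 0.2500 / 0.031² ≈ 999.38 → 1000.
Additional respondents: 1000 − 417 = 583.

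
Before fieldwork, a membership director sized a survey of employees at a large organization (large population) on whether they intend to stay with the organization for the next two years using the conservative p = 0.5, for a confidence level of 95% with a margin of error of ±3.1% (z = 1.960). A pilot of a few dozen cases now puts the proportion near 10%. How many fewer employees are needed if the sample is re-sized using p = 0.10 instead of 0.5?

Conservative (p = 0.5): n = 1.960² × 0.25 / 0.031² ≈ 999.38 → 1000.
Using p = 0.10: p(1−p) = 0.0900, so n = 1.960² × 0.0900 / 0.031² ≈ 359.78 → 360.
Reduction: 1000 − 360 = 640.

640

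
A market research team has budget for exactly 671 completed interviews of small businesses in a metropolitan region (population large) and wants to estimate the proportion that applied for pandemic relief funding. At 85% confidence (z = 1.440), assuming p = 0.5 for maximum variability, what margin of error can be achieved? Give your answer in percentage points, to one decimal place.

SE(p̂) = √[p(1−p)/n] = √[0.2500/671] = 0.01930.
E = z × SE = 1.440 × 0.01930 = 0.02780, or 2.8 percentage points.

2.8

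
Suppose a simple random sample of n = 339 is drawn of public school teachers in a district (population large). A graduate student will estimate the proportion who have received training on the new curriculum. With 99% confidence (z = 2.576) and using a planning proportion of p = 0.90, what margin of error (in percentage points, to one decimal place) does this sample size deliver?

4.2

SE(p̂) = √[p(1−p)/n] = √[0.0900/339] = 0.01629.
E = z × SE = 2.576 × 0.01629 = 0.04197, or 4.2 percentage points.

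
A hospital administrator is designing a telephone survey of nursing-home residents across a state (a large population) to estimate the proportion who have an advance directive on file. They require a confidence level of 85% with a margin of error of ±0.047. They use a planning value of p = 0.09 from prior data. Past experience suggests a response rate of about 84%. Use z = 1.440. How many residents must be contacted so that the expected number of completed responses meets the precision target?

Completed interviews needed: n₀ = 1.440² × 0.0819 / 0.047² ≈ 76.88 → 77.
At an 84% response rate, contacts needed = 77 / 0.84 ≈ 91.67 → 92.

92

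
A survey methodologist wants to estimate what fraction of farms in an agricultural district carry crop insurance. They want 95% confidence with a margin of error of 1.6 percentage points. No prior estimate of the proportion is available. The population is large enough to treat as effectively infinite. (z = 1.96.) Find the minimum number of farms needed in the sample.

With no prior estimate, use p = 0.5, giving p(1−p) = 0.25.
n = z²·p(1−p)/E² = 1.96² × 0.2500 / 0.016² = 3.8416 × 0.2500 / 0.000256 ≈ 3751.56.
Rounding up gives n = 3752.

3752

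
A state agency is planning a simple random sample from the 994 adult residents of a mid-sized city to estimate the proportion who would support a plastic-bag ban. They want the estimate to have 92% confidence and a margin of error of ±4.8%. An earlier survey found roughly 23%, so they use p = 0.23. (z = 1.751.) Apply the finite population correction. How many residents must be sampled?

Unadjusted: n₀ = 1.751² × 0.23 × 0.77 / 0.048² ≈ 235.67, so n₀ = 236.
Finite population correction with N = 994: n = n₀ / (1 + (n₀−1)/N) = 236 / (1 + 235/994) = 236 / 1.2364 ≈ 190.87.
Rounding up, n = 191.

191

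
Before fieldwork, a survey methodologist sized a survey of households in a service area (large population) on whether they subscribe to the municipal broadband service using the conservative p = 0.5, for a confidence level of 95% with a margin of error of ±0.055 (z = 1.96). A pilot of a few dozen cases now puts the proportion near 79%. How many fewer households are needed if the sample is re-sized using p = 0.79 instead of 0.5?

107

Conservative (p = 0.5): n = 1.96² × 0.25 / 0.055² ≈ 317.49 → 318.
Using p = 0.79: p(1−p) = 0.1659, so n = 1.96² × 0.1659 / 0.055² ≈ 210.68 → 211.
Reduction: 318 − 211 = 107.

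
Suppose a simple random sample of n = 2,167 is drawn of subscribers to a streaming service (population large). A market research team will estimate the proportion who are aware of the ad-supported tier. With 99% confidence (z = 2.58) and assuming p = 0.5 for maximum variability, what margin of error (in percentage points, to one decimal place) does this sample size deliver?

SE(p̂) = √[p(1−p)/n] = √[0.2500/2167] = 0.01074.
E = z × SE = 2.58 × 0.01074 = 0.02771, or 2.8 percentage points.

2.8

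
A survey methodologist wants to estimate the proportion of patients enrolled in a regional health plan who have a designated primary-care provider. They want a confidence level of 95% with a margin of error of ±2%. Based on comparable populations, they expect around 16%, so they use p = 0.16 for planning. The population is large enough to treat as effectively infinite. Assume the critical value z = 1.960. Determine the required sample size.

With p = 0.16, p(1−p) = 0.1344.
n = z²·p(1−p)/E² = 1.960² × 0.1344 / 0.020² = 3.8416 × 0.1344 / 0.000400 ≈ 1290.78.
Rounding up gives n = 1291.

1291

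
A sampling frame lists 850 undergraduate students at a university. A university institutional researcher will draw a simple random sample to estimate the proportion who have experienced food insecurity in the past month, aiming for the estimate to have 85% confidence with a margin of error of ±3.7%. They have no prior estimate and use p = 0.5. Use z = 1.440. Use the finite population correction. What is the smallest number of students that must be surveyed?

Unadjusted: n₀ = 1.440² × 0.50 × 0.50 / 0.037² ≈ 378.67, so n₀ = 379.
Finite population correction with N = 850: n = n₀ / (1 + (n₀−1)/N) = 379 / (1 + 378/850) = 379 / 1.4447 ≈ 262.34.
Rounding up, n = 263.

263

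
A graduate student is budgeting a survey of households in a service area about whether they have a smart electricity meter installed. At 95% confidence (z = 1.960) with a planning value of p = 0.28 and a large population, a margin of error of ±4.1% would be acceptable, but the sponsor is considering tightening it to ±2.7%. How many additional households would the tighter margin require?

At ±4.1%: n = 1.960² × 0.2016 / 0.041² ≈ 460.72 → 461.
At ±2.7%: n = 1.960² × 0.2016 / 0.027² ≈ 1062.37 → 1063.
Additional respondents: 1063 − 461 = 602.

602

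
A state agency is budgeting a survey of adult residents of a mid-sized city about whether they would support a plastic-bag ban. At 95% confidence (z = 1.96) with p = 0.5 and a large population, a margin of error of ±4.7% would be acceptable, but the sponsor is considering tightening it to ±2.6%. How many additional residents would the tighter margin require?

At ±4.7%: n = 1.96² × 0.2500 / 0.047² ≈ 434.77 → 435.
At ±2.6%: n = 1.96² × 0.2500 / 0.026² ≈ 1420.71 → 1421.
Additional respondents: 1421 − 435 = 986.

986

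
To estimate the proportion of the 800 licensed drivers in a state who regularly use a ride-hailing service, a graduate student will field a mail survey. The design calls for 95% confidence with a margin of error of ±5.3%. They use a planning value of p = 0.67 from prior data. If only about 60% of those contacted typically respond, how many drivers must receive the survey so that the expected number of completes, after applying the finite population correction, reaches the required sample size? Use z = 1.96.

Completed interviews needed (unadjusted): n₀ = 1.96² × 0.2211 / 0.053² ≈ 302.38 → 303.
FPC for N = 800: n = 303 / (1 + 302/800) = 303 / 1.3775 ≈ 219.96 → 220.
At a 60% response rate, contacts needed = 220 / 0.60 ≈ 366.67 → 367.

367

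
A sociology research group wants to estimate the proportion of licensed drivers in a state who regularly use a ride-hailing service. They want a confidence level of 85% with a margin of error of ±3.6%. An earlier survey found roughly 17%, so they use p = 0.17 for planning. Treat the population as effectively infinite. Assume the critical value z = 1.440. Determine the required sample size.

With p = 0.17, p(1−p) = 0.1411.
n = z²·p(1−p)/E² = 1.440² × 0.1411 / 0.036² = 2.0736 × 0.1411 / 0.001296 ≈ 225.76.
Rounding up gives n = 226.

226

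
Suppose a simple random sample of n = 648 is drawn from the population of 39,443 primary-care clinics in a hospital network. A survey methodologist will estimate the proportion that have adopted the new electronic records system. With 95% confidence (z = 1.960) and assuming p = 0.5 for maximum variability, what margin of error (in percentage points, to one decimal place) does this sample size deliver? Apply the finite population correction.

Finite-population factor: (N−n)/(N−1) = (39443−648)/(39443−1) = 0.9836.
SE(p̂) = √[p(1−p)/n · (N−n)/(N−1)] = √[0.2500/648 × 0.9836] = 0.01948.
E = z × SE = 1.960 × 0.01948 = 0.03818 ≈ 3.8 percentage points.

3.8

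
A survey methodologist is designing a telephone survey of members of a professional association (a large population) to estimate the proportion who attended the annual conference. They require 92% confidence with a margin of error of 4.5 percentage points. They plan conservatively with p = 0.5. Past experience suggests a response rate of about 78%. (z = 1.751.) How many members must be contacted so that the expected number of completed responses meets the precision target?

486

Completed interviews needed: n₀ = 1.751² × 0.2500 / 0.045² ≈ 378.52 → 379.
At a 78% response rate, contacts needed = 379 / 0.78 ≈ 485.90 → 486.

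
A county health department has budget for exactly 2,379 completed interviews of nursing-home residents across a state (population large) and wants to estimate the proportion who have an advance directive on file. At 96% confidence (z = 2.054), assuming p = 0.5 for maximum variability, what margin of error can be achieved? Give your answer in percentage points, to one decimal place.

2.1

SE(p̂) = √[p(1−p)/n] = √[0.2500/2379] = 0.01025.
E = z × SE = 2.054 × 0.01025 = 0.02106, or 2.1 percentage points.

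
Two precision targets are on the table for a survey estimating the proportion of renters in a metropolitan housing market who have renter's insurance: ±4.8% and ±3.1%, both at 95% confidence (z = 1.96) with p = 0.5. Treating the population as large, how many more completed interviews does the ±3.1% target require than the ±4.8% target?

At ±4.8%: n = 1.96² × 0.2500 / 0.048² ≈ 416.84 → 417.
At ±3.1%: n = 1.96² × 0.2500 / 0.031² ≈ 999.38 → 1000.
Additional respondents: 1000 − 417 = 583.

583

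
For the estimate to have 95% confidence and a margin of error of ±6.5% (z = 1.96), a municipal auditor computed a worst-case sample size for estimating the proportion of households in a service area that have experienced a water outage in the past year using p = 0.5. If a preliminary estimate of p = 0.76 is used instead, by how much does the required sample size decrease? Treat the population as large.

Conservative (p = 0.5): n = 1.96² × 0.25 / 0.065² ≈ 227.31 → 228.
Using p = 0.76: p(1−p) = 0.1824, so n = 1.96² × 0.1824 / 0.065² ≈ 165.85 → 166.
Reduction: 228 − 166 = 62.

62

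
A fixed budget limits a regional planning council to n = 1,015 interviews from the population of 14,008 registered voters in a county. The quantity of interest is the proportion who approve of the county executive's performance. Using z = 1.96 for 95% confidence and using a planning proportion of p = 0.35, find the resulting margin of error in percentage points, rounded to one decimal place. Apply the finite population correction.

2.8

Finite-population factor: (N−n)/(N−1) = (14008−1015)/(14008−1) = 0.9276.
SE(p̂) = √[p(1−p)/n · (N−n)/(N−1)] = √[0.2275/1015 × 0.9276] = 0.01442.
E = z × SE = 1.96 × 0.01442 = 0.02826 ≈ 2.8 percentage points.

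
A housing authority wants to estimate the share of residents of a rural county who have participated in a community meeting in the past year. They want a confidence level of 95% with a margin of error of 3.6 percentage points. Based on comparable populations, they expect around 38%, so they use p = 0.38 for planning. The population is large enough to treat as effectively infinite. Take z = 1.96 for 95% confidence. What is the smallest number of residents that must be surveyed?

With p = 0.38, p(1−p) = 0.2356.
n = z²·p(1−p)/E² = 1.96² × 0.2356 / 0.036² = 3.8416 × 0.2356 / 0.001296 ≈ 698.36.
Rounding up gives n = 699.

699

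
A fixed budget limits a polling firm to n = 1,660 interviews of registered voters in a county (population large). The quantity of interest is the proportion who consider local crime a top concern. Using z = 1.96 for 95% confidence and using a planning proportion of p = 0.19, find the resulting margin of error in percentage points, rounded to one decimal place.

1.9

SE(p̂) = √[p(1−p)/n] = √[0.1539/1660] = 0.00963.
E = z × SE = 1.96 × 0.00963 = 0.01887, or 1.9 percentage points.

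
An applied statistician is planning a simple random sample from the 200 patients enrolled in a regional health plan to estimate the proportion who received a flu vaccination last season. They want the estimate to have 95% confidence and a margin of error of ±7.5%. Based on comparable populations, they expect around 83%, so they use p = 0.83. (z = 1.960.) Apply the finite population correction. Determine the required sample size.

Unadjusted: n₀ = 1.960² × 0.83 × 0.17 / 0.075² ≈ 96.36, so n₀ = 97.
Finite population correction with N = 200: n = n₀ / (1 + (n₀−1)/N) = 97 / (1 + 96/200) = 97 / 1.4800 ≈ 65.54.
Rounding up, n = 66.

66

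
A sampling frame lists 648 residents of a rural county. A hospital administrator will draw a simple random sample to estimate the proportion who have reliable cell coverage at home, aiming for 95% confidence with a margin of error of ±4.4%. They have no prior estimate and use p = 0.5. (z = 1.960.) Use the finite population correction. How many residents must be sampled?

282

Unadjusted: n₀ = 1.960² × 0.50 × 0.50 / 0.044² ≈ 496.07, so n₀ = 497.
Finite population correction with N = 648: n = n₀ / (1 + (n₀−1)/N) = 497 / (1 + 496/648) = 497 / 1.7654 ≈ 281.52.
Rounding up, n = 282.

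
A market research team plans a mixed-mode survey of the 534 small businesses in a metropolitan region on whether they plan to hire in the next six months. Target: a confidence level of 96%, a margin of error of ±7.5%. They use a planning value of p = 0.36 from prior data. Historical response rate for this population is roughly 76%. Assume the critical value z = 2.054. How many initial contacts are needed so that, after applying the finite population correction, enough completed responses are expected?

Completed interviews needed (unadjusted): n₀ = 2.054² × 0.2304 / 0.075² ≈ 172.81 → 173.
FPC for N = 534: n = 173 / (1 + 172/534) = 173 / 1.3221 ≈ 130.85 → 131.
At a 76% response rate, contacts needed = 131 / 0.76 ≈ 172.37 → 173.

173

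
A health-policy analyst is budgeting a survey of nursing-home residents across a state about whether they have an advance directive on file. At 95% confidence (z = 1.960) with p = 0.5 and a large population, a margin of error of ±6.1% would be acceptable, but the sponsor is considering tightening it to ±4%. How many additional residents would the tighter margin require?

342

At ±6.1%: n = 1.960² × 0.2500 / 0.061² ≈ 258.10 → 259.
At ±4%: n = 1.960² × 0.2500 / 0.040² ≈ 600.25 → 601.
Additional respondents: 601 − 259 = 342.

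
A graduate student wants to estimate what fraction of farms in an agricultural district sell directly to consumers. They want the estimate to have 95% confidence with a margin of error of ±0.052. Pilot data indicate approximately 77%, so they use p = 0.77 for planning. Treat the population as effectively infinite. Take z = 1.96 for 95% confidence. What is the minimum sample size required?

With p = 0.77, p(1−p) = 0.1771.
n = z²·p(1−p)/E² = 1.96² × 0.1771 / 0.052² = 3.8416 × 0.1771 / 0.002704 ≈ 251.61.
Rounding up gives n = 252.

252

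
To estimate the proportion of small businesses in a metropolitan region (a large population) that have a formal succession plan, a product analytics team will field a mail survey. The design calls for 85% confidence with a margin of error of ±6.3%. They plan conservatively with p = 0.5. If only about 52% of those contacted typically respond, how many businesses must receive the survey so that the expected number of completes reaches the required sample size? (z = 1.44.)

252

Completed interviews needed: n₀ = 1.44² × 0.2500 / 0.063² ≈ 130.61 → 131.
At a 52% response rate, contacts needed = 131 / 0.52 ≈ 251.92 → 252.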